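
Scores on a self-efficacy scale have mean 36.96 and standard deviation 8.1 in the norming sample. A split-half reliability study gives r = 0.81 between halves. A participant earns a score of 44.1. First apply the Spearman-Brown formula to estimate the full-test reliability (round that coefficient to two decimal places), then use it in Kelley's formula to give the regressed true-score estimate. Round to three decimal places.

Spearman-Brown: ρ = 2r/(1 + r) = 2(0.81)/(1 + 0.81) = 1.620/1.81 = 0.8950 → 0.90
Weight the observed score by reliability and the mean by (1 − reliability): T̂ = 0.90·44.1 + 0.10·36.96 = 39.690 + 3.6960 = 43.3860.

43.386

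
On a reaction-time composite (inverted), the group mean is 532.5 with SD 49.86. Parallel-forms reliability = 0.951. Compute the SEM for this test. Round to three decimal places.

11.037

SEM = SD · √(1 − ρ) = 49.86 × √0.049 = 49.86 × 0.2214 = 11.0370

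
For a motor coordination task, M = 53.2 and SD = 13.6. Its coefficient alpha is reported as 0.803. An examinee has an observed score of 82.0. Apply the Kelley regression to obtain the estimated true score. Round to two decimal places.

T̂ = ρX + (1 − ρ)μ
  = 0.803 × 82.0 + 0.197 × 53.2
  = 65.8460 + 10.4804
  = 76.326
  ≈ 76.33

76.33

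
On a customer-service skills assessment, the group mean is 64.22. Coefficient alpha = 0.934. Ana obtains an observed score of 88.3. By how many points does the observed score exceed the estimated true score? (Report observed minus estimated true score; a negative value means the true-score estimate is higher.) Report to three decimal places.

T̂ = 0.934(88.3) + 0.066(64.22) = 82.4722 + 4.23852 = 86.71072 → 86.7107
X − T̂ = 88.3 − 86.7107 = 1.5893 → 1.589

1.589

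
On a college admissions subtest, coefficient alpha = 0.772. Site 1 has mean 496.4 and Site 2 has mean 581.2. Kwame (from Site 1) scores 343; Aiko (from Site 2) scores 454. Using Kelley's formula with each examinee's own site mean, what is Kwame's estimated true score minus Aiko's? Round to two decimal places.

-105.03

T̂_Kwame = 0.772(343) + 0.228(496.4) = 377.9752
T̂_Aiko = 0.772(454) + 0.228(581.2) = 483.0016
Difference = 377.9752 − 483.0016 = -105.0264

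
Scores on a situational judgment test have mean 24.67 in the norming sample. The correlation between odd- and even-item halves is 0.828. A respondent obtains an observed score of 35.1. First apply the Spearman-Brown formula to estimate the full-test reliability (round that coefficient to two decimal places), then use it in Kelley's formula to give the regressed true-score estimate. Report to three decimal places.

Spearman-Brown: ρ = 2r/(1 + r) = 2(0.828)/(1 + 0.828) = 1.6560/1.828 = 0.9059 → 0.91
Kelley's formula gives T̂ = 0.91·35.1 + 0.09·24.67 = 31.941 + 2.2203 = 34.1613.

34.161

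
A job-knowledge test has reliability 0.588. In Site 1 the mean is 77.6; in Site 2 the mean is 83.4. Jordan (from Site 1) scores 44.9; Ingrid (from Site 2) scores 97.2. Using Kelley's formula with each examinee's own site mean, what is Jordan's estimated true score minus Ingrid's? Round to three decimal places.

-33.142

T̂_Jordan = 0.588(44.9) + 0.412(77.6) = 58.37240
T̂_Ingrid = 0.588(97.2) + 0.412(83.4) = 91.51440
Difference = 58.37240 − 91.51440 = -33.14200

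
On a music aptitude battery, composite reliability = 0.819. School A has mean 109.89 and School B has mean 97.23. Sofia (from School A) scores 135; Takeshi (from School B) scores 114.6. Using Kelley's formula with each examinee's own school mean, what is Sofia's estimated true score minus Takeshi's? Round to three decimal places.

T̂_Sofia = 0.819(135) + 0.181(109.89) = 130.45509
T̂_Takeshi = 0.819(114.6) + 0.181(97.23) = 111.45603
Difference = 130.45509 − 111.45603 = 18.99906

18.999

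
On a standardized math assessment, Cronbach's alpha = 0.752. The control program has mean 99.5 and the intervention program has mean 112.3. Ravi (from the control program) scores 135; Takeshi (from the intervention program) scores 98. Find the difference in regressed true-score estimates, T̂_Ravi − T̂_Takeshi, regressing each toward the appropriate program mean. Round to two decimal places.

T̂_Ravi = 0.752(135) + 0.248(99.5) = 126.1960
T̂_Takeshi = 0.752(98) + 0.248(112.3) = 101.5464
Difference = 126.1960 − 101.5464 = 24.6496

24.65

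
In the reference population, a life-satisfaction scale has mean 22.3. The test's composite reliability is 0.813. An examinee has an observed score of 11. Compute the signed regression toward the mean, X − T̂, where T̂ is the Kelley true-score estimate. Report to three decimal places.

T̂ = ρX + (1 − ρ)μ
  = 0.813 × 11 + 0.187 × 22.3
  = 8.943 + 4.1701
  = 13.11310
  ≈ 13.1131
X − T̂ = 11 − 13.1131 = -2.1131 → -2.113

-2.113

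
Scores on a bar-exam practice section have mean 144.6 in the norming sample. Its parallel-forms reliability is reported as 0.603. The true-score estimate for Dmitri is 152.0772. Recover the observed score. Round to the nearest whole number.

T̂ = ρX + (1 − ρ)μ  ⇒  X = (T̂ − (1 − ρ)μ) / ρ
X = (152.0772 − 0.397 × 144.6) / 0.603 = (152.0772 − 57.4062) / 0.603 = 94.6710 / 0.603 = 157.00

157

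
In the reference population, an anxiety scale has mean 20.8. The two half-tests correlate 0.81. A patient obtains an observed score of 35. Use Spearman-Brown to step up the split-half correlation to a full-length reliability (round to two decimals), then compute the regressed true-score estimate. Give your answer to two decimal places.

33.58

Spearman-Brown: ρ = 2r/(1 + r) = 2(0.81)/(1 + 0.81) = 1.620/1.81 = 0.8950 → 0.90
Kelley's formula gives T̂ = 0.90·35 + 0.10·20.8 = 31.50 + 2.080 = 33.580.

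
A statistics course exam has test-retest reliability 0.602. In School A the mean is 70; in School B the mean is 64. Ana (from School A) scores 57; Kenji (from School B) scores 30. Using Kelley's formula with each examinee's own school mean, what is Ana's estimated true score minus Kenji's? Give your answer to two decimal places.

18.64

T̂_Ana = 0.602(57) + 0.398(70) = 62.1740
T̂_Kenji = 0.602(30) + 0.398(64) = 43.5320
Difference = 62.1740 − 43.5320 = 18.6420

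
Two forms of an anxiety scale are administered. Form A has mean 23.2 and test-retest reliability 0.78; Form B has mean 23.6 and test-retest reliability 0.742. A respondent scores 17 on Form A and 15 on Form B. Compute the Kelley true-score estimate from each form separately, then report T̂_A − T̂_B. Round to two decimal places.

T̂_A = 0.78(17) + 0.22(23.2) = 18.3640
T̂_B = 0.742(15) + 0.258(23.6) = 17.2188
T̂_A − T̂_B = 1.1452

1.15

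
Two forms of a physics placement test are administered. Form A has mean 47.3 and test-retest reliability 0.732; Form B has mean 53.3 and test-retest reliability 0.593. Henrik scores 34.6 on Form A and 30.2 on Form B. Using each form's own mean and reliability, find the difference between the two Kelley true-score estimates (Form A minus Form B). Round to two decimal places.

T̂_A = 0.732(34.6) + 0.268(47.3) = 38.0036
T̂_B = 0.593(30.2) + 0.407(53.3) = 39.6017
T̂_A − T̂_B = -1.5981

-1.60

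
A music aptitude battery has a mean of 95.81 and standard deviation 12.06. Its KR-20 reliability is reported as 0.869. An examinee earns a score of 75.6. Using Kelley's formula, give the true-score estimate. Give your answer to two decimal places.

78.25

T̂ = ρX + (1 − ρ)μ
  = 0.869 × 75.6 + 0.131 × 95.81
  = 65.6964 + 12.55111
  = 78.248
  ≈ 78.25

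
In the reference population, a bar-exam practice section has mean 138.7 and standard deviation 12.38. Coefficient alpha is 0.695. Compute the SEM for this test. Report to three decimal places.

6.837

SEM = SD · √(1 − ρ) = 12.38 × √0.305 = 12.38 × 0.5523 = 6.8371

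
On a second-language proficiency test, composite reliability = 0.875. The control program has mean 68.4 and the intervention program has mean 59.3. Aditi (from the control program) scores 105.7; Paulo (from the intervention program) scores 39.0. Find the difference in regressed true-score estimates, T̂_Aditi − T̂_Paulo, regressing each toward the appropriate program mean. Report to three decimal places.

59.500

T̂_Aditi = 0.875(105.7) + 0.125(68.4) = 101.03750
T̂_Paulo = 0.875(39.0) + 0.125(59.3) = 41.53750
Difference = 101.03750 − 41.53750 = 59.50000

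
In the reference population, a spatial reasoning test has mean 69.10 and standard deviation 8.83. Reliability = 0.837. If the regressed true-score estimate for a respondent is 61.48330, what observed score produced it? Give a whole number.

60

T̂ = ρX + (1 − ρ)μ  ⇒  X = (T̂ − (1 − ρ)μ) / ρ
X = (61.48330 − 0.163 × 69.10) / 0.837 = (61.48330 − 11.26330) / 0.837 = 50.22000 / 0.837 = 60.00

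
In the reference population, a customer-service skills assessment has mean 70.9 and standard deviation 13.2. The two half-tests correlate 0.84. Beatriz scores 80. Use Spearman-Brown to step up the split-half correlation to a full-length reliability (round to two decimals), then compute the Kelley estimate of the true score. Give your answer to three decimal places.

79.181

Spearman-Brown: ρ = 2r/(1 + r) = 2(0.84)/(1 + 0.84) = 1.680/1.84 = 0.9130 → 0.91
T̂ = 0.91(80) + 0.09(70.9) = 72.80 + 6.381 = 79.1810 → 79.181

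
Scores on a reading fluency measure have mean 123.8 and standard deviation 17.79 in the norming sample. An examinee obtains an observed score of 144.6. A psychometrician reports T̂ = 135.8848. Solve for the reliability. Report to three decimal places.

T̂ = ρX + (1 − ρ)μ  ⇒  T̂ − μ = ρ(X − μ)
ρ = (T̂ − μ)/(X − μ) = (135.8848 − 123.8) / (144.6 − 123.8) = 12.0848 / 20.8 = 0.58100

0.581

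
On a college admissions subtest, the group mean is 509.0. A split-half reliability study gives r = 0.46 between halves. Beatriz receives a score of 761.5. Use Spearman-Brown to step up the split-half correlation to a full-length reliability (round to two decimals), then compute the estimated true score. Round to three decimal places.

668.075

Spearman-Brown: ρ = 2r/(1 + r) = 2(0.46)/(1 + 0.46) = 0.920/1.46 = 0.6301 → 0.63
Weight the observed score by reliability and the mean by (1 − reliability): T̂ = 0.63·761.5 + 0.37·509.0 = 479.745 + 188.330 = 668.0750.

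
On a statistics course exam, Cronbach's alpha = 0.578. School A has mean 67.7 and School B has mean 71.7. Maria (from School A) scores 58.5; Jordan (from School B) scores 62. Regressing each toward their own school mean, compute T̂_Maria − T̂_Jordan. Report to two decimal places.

-3.71

T̂_Maria = 0.578(58.5) + 0.422(67.7) = 62.3824
T̂_Jordan = 0.578(62) + 0.422(71.7) = 66.0934
Difference = 62.3824 − 66.0934 = -3.7110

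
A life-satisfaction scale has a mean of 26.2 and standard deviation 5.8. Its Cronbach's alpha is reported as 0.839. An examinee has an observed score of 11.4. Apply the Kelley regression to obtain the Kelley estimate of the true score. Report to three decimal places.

13.783

T̂ = 0.839(11.4) + 0.161(26.2) = 9.5646 + 4.2182 = 13.7828 → 13.783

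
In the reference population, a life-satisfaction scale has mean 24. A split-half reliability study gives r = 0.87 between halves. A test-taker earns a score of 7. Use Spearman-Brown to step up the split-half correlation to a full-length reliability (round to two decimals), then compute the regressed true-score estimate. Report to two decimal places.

Spearman-Brown: ρ = 2r/(1 + r) = 2(0.87)/(1 + 0.87) = 1.740/1.87 = 0.9305 → 0.93
Weight the observed score by reliability and the mean by (1 − reliability): T̂ = 0.93·7 + 0.07·24 = 6.51 + 1.68 = 8.190.

8.19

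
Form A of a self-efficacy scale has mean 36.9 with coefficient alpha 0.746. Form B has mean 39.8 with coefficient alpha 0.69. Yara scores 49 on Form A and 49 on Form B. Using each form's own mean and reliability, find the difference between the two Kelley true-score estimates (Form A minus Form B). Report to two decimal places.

T̂_A = 0.746(49) + 0.254(36.9) = 45.9266
T̂_B = 0.69(49) + 0.31(39.8) = 46.1480
T̂_A − T̂_B = -0.2214

-0.22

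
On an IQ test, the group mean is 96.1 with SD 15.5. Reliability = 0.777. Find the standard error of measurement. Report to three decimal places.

SEM = SD · √(1 − ρ) = 15.5 × √0.223 = 15.5 × 0.4722 = 7.3195

7.320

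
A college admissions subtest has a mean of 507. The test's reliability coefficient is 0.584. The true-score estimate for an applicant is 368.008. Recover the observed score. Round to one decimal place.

269.0

T̂ = ρX + (1 − ρ)μ  ⇒  X = (T̂ − (1 − ρ)μ) / ρ
X = (368.008 − 0.416 × 507) / 0.584 = (368.008 − 210.912) / 0.584 = 157.096 / 0.584 = 269.000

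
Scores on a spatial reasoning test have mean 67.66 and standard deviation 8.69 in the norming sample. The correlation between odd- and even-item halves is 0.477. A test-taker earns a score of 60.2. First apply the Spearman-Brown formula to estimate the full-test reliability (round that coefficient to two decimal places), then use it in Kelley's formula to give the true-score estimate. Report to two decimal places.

Spearman-Brown: ρ = 2r/(1 + r) = 2(0.477)/(1 + 0.477) = 0.9540/1.477 = 0.6459 → 0.65
Weight the observed score by reliability and the mean by (1 − reliability): T̂ = 0.65·60.2 + 0.35·67.66 = 39.130 + 23.6810 = 62.811.

62.81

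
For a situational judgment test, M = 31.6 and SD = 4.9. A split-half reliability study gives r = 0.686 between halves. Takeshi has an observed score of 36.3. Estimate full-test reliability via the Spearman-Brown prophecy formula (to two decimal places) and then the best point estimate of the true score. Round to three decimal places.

Spearman-Brown: ρ = 2r/(1 + r) = 2(0.686)/(1 + 0.686) = 1.3720/1.686 = 0.8138 → 0.81
T̂ = 0.81(36.3) + 0.19(31.6) = 29.403 + 6.004 = 35.4070 → 35.407

35.407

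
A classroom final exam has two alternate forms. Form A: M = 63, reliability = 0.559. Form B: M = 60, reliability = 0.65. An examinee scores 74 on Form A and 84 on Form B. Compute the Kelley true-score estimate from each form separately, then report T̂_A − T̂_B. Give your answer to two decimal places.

T̂_A = 0.559(74) + 0.441(63) = 69.1490
T̂_B = 0.65(84) + 0.35(60) = 75.6000
T̂_A − T̂_B = -6.4510

-6.45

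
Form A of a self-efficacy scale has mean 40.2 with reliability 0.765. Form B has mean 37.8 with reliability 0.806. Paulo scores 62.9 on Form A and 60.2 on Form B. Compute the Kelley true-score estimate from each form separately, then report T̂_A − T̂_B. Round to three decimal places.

T̂_A = 0.765(62.9) + 0.235(40.2) = 57.56550
T̂_B = 0.806(60.2) + 0.194(37.8) = 55.85440
T̂_A − T̂_B = 1.71110

1.711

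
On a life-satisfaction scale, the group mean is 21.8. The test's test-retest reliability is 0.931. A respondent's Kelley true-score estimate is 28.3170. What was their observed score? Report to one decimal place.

28.8

T̂ = ρX + (1 − ρ)μ  ⇒  X = (T̂ − (1 − ρ)μ) / ρ
X = (28.3170 − 0.069 × 21.8) / 0.931 = (28.3170 − 1.5042) / 0.931 = 26.8128 / 0.931 = 28.800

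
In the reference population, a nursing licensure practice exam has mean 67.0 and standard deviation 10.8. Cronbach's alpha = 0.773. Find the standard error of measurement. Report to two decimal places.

SEM = SD · √(1 − ρ) = 10.8 × √0.227 = 10.8 × 0.4764 = 5.146

5.15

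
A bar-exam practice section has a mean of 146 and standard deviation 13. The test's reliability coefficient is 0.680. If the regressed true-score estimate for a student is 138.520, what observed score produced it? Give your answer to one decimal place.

T̂ = ρX + (1 − ρ)μ  ⇒  X = (T̂ − (1 − ρ)μ) / ρ
X = (138.520 − 0.320 × 146) / 0.680 = (138.520 − 46.720) / 0.680 = 91.800 / 0.680 = 135.000

135.0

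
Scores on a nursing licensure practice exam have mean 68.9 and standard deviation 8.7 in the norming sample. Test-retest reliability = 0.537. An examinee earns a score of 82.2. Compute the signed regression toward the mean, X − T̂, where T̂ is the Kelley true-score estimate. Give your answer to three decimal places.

T̂ = ρX + (1 − ρ)μ
  = 0.537 × 82.2 + 0.463 × 68.9
  = 44.1414 + 31.9007
  = 76.04210
  ≈ 76.0421
X − T̂ = 82.2 − 76.0421 = 6.1579 → 6.158

6.158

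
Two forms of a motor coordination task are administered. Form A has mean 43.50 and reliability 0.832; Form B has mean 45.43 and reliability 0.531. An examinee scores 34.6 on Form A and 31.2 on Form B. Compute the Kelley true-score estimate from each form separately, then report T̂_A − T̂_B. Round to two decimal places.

T̂_A = 0.832(34.6) + 0.168(43.50) = 36.0952
T̂_B = 0.531(31.2) + 0.469(45.43) = 37.8739
T̂_A − T̂_B = -1.7787

-1.78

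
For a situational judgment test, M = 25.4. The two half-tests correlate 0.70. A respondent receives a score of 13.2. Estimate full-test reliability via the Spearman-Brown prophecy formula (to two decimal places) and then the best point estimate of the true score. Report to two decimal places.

15.40

Spearman-Brown: ρ = 2r/(1 + r) = 2(0.70)/(1 + 0.70) = 1.400/1.70 = 0.8235 → 0.82
T̂ = 0.82(13.2) + 0.18(25.4) = 10.824 + 4.572 = 15.396 → 15.40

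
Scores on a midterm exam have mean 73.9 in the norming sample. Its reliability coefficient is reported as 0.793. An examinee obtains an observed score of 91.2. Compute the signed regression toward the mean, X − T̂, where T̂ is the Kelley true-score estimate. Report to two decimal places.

3.58

T̂ = 0.793(91.2) + 0.207(73.9) = 72.3216 + 15.2973 = 87.6189 → 87.619
X − T̂ = 91.2 − 87.619 = 3.581 → 3.58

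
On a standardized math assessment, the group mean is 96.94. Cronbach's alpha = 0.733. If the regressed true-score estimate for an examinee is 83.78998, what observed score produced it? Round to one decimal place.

T̂ = ρX + (1 − ρ)μ  ⇒  X = (T̂ − (1 − ρ)μ) / ρ
X = (83.78998 − 0.267 × 96.94) / 0.733 = (83.78998 − 25.88298) / 0.733 = 57.90700 / 0.733 = 79.000

79.0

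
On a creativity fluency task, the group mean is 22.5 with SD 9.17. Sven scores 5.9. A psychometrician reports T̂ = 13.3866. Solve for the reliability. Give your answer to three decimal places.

0.549

T̂ = ρX + (1 − ρ)μ  ⇒  T̂ − μ = ρ(X − μ)
ρ = (T̂ − μ)/(X − μ) = (13.3866 − 22.5) / (5.9 − 22.5) = -9.1134 / -16.6 = 0.54900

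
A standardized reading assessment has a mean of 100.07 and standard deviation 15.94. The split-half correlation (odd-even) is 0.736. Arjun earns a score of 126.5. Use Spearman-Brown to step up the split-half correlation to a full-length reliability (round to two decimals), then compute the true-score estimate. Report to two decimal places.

Spearman-Brown: ρ = 2r/(1 + r) = 2(0.736)/(1 + 0.736) = 1.4720/1.736 = 0.8479 → 0.85
T̂ = 0.85(126.5) + 0.15(100.07) = 107.525 + 15.0105 = 122.535 → 122.54

122.54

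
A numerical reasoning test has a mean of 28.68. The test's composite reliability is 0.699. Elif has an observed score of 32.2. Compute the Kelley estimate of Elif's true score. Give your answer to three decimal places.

31.140

T̂ = 0.699(32.2) + 0.301(28.68) = 22.5078 + 8.63268 = 31.1405 → 31.140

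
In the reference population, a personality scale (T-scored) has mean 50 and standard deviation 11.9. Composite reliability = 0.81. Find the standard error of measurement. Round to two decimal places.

5.19

SEM = SD · √(1 − ρ) = 11.9 × √0.19 = 11.9 × 0.4359 = 5.187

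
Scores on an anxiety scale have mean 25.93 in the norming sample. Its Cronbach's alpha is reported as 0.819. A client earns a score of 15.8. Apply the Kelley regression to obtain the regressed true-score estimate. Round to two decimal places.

17.63

Kelley's formula gives T̂ = 0.819·15.8 + 0.181·25.93 = 12.9402 + 4.69333 = 17.634.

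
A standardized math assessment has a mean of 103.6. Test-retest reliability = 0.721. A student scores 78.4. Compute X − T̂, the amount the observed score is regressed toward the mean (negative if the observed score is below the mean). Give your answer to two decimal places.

-7.03

T̂ = 0.721(78.4) + 0.279(103.6) = 56.5264 + 28.9044 = 85.4308 → 85.431
X − T̂ = 78.4 − 85.431 = -7.031 → -7.03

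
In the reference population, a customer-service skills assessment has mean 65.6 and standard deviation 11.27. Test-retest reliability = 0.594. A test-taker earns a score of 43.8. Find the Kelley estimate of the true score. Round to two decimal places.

Kelley's formula gives T̂ = 0.594·43.8 + 0.406·65.6 = 26.0172 + 26.6336 = 52.651.

52.65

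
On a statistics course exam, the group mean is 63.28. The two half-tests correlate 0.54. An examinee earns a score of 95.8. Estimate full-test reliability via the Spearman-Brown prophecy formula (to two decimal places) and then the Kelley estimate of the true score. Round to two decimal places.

Spearman-Brown: ρ = 2r/(1 + r) = 2(0.54)/(1 + 0.54) = 1.080/1.54 = 0.7013 → 0.70
T̂ = ρX + (1 − ρ)μ
  = 0.70 × 95.8 + 0.30 × 63.28
  = 67.060 + 18.9840
  = 86.044
  ≈ 86.04

86.04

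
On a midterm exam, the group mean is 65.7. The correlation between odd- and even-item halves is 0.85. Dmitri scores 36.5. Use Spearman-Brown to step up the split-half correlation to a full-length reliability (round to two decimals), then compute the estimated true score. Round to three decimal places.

Spearman-Brown: ρ = 2r/(1 + r) = 2(0.85)/(1 + 0.85) = 1.700/1.85 = 0.9189 → 0.92
T̂ = 0.92(36.5) + 0.08(65.7) = 33.580 + 5.256 = 38.8360 → 38.836

38.836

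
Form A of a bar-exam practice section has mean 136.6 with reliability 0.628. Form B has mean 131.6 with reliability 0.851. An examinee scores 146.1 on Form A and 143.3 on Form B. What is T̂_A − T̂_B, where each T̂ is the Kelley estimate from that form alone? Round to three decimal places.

T̂_A = 0.628(146.1) + 0.372(136.6) = 142.56600
T̂_B = 0.851(143.3) + 0.149(131.6) = 141.55670
T̂_A − T̂_B = 1.00930

1.009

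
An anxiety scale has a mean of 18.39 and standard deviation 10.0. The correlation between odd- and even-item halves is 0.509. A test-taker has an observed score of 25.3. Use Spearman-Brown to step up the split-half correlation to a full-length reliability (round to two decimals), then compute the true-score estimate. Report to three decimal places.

23.020

Spearman-Brown: ρ = 2r/(1 + r) = 2(0.509)/(1 + 0.509) = 1.0180/1.509 = 0.6746 → 0.67
Regress the observed score toward the mean by the unreliability: T̂ = 0.67·25.3 + 0.33·18.39 = 16.951 + 6.0687 = 23.0197.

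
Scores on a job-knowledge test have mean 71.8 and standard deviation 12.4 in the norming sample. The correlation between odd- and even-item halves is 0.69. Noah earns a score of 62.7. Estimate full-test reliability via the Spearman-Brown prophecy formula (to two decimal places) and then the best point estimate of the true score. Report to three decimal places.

64.338

Spearman-Brown: ρ = 2r/(1 + r) = 2(0.69)/(1 + 0.69) = 1.380/1.69 = 0.8166 → 0.82
Weight the observed score by reliability and the mean by (1 − reliability): T̂ = 0.82·62.7 + 0.18·71.8 = 51.414 + 12.924 = 64.3380.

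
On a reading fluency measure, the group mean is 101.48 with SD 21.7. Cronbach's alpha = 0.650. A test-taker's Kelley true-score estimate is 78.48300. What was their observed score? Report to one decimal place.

T̂ = ρX + (1 − ρ)μ  ⇒  X = (T̂ − (1 − ρ)μ) / ρ
X = (78.48300 − 0.350 × 101.48) / 0.650 = (78.48300 − 35.51800) / 0.650 = 42.96500 / 0.650 = 66.100

66.1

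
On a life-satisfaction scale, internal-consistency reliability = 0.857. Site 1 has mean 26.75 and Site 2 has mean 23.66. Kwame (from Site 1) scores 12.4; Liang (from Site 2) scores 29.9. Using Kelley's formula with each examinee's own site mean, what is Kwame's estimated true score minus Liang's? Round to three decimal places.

T̂_Kwame = 0.857(12.4) + 0.143(26.75) = 14.45205
T̂_Liang = 0.857(29.9) + 0.143(23.66) = 29.00768
Difference = 14.45205 − 29.00768 = -14.55563

-14.556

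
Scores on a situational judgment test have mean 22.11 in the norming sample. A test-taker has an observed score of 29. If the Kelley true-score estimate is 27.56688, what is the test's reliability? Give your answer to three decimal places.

T̂ = ρX + (1 − ρ)μ  ⇒  T̂ − μ = ρ(X − μ)
ρ = (T̂ − μ)/(X − μ) = (27.56688 − 22.11) / (29 − 22.11) = 5.45688 / 6.89 = 0.79200

0.792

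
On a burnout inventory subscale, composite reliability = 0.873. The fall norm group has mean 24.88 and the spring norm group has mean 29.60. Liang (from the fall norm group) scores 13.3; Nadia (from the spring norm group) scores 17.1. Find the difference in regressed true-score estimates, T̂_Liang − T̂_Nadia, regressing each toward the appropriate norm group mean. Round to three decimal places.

-3.917

T̂_Liang = 0.873(13.3) + 0.127(24.88) = 14.77066
T̂_Nadia = 0.873(17.1) + 0.127(29.60) = 18.68750
Difference = 14.77066 − 18.68750 = -3.91684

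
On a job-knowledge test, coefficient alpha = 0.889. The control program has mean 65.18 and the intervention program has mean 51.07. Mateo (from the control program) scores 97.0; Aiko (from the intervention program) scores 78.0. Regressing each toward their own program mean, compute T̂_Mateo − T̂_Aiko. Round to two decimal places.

18.46

T̂_Mateo = 0.889(97.0) + 0.111(65.18) = 93.4680
T̂_Aiko = 0.889(78.0) + 0.111(51.07) = 75.0108
Difference = 93.4680 − 75.0108 = 18.4572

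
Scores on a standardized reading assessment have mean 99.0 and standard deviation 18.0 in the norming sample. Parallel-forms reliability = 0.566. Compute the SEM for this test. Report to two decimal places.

SEM = SD · √(1 − ρ) = 18.0 × √0.434 = 18.0 × 0.6588 = 11.858

11.86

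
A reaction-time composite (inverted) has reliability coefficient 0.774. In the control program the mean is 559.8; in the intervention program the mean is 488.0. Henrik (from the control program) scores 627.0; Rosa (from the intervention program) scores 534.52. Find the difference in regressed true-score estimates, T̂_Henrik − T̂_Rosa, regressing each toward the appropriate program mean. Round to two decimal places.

87.81

T̂_Henrik = 0.774(627.0) + 0.226(559.8) = 611.8128
T̂_Rosa = 0.774(534.52) + 0.226(488.0) = 524.0065
Difference = 611.8128 − 524.0065 = 87.8063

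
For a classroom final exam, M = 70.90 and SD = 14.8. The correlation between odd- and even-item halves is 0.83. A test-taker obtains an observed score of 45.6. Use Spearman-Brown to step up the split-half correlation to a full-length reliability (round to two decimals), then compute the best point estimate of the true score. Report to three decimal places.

47.877

Spearman-Brown: ρ = 2r/(1 + r) = 2(0.83)/(1 + 0.83) = 1.660/1.83 = 0.9071 → 0.91
T̂ = ρX + (1 − ρ)μ
  = 0.91 × 45.6 + 0.09 × 70.90
  = 41.496 + 6.3810
  = 47.8770
  ≈ 47.877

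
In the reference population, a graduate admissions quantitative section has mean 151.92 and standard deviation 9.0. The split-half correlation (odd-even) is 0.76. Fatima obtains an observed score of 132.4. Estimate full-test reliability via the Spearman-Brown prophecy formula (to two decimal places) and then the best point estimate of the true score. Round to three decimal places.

Spearman-Brown: ρ = 2r/(1 + r) = 2(0.76)/(1 + 0.76) = 1.520/1.76 = 0.8636 → 0.86
Kelley's formula gives T̂ = 0.86·132.4 + 0.14·151.92 = 113.864 + 21.2688 = 135.1328.

135.133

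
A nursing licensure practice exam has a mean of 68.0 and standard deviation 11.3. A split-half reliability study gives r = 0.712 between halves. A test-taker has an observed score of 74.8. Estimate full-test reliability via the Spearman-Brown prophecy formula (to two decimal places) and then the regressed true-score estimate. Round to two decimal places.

Spearman-Brown: ρ = 2r/(1 + r) = 2(0.712)/(1 + 0.712) = 1.4240/1.712 = 0.8318 → 0.83
T̂ = 0.83(74.8) + 0.17(68.0) = 62.084 + 11.560 = 73.644 → 73.64

73.64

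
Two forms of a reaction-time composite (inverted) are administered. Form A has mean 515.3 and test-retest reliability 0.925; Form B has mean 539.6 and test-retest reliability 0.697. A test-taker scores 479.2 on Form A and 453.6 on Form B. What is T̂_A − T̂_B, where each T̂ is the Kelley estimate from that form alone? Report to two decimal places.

2.25

T̂_A = 0.925(479.2) + 0.075(515.3) = 481.9075
T̂_B = 0.697(453.6) + 0.303(539.6) = 479.6580
T̂_A − T̂_B = 2.2495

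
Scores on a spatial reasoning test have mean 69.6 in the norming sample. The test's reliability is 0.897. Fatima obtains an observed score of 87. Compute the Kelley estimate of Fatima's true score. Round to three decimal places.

Kelley's formula gives T̂ = 0.897·87 + 0.103·69.6 = 78.039 + 7.1688 = 85.2078.

85.208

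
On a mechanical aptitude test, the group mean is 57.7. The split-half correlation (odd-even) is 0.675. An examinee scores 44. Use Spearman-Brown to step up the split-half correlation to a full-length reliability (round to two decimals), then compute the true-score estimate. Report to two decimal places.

46.60

Spearman-Brown: ρ = 2r/(1 + r) = 2(0.675)/(1 + 0.675) = 1.3500/1.675 = 0.8060 → 0.81
Regress the observed score toward the mean by the unreliability: T̂ = 0.81·44 + 0.19·57.7 = 35.64 + 10.963 = 46.603.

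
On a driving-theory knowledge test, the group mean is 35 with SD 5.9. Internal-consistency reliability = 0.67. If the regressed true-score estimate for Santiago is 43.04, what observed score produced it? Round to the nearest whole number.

T̂ = ρX + (1 − ρ)μ  ⇒  X = (T̂ − (1 − ρ)μ) / ρ
X = (43.04 − 0.33 × 35) / 0.67 = (43.04 − 11.55) / 0.67 = 31.49 / 0.67 = 47.00

47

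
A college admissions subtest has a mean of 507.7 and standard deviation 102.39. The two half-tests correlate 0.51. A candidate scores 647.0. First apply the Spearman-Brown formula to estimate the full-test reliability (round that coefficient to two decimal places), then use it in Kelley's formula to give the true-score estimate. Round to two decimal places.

602.42

Spearman-Brown: ρ = 2r/(1 + r) = 2(0.51)/(1 + 0.51) = 1.020/1.51 = 0.6755 → 0.68
Weight the observed score by reliability and the mean by (1 − reliability): T̂ = 0.68·647.0 + 0.32·507.7 = 439.960 + 162.464 = 602.424.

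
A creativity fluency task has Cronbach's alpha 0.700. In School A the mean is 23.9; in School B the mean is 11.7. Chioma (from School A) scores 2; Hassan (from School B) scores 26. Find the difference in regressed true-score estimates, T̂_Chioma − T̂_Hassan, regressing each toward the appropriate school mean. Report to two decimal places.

T̂_Chioma = 0.700(2) + 0.300(23.9) = 8.5700
T̂_Hassan = 0.700(26) + 0.300(11.7) = 21.7100
Difference = 8.5700 − 21.7100 = -13.1400

-13.14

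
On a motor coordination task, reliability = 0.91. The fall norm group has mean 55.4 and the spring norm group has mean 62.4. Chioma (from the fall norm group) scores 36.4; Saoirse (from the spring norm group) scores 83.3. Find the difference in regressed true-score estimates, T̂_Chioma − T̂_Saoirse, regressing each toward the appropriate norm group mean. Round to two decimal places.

T̂_Chioma = 0.91(36.4) + 0.09(55.4) = 38.1100
T̂_Saoirse = 0.91(83.3) + 0.09(62.4) = 81.4190
Difference = 38.1100 − 81.4190 = -43.3090

-43.31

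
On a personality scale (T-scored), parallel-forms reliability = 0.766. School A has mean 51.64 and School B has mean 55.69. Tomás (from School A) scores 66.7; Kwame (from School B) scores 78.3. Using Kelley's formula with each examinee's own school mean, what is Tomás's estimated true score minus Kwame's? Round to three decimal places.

-9.833

T̂_Tomás = 0.766(66.7) + 0.234(51.64) = 63.17596
T̂_Kwame = 0.766(78.3) + 0.234(55.69) = 73.00926
Difference = 63.17596 − 73.00926 = -9.83330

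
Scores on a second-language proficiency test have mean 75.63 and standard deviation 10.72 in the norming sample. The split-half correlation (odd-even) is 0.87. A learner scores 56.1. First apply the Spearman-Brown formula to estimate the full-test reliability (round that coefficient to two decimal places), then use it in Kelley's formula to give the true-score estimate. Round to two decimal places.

Spearman-Brown: ρ = 2r/(1 + r) = 2(0.87)/(1 + 0.87) = 1.740/1.87 = 0.9305 → 0.93
T̂ = ρX + (1 − ρ)μ
  = 0.93 × 56.1 + 0.07 × 75.63
  = 52.173 + 5.2941
  = 57.467
  ≈ 57.47

57.47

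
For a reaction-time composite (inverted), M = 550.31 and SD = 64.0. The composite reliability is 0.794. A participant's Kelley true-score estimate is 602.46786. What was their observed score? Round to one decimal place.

T̂ = ρX + (1 − ρ)μ  ⇒  X = (T̂ − (1 − ρ)μ) / ρ
X = (602.46786 − 0.206 × 550.31) / 0.794 = (602.46786 − 113.36386) / 0.794 = 489.10400 / 0.794 = 616.000

616.0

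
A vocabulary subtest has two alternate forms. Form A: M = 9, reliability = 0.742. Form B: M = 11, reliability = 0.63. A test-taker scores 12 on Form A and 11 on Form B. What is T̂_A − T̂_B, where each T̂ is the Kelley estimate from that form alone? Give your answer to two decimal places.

0.23

T̂_A = 0.742(12) + 0.258(9) = 11.2260
T̂_B = 0.63(11) + 0.37(11) = 11.0000
T̂_A − T̂_B = 0.2260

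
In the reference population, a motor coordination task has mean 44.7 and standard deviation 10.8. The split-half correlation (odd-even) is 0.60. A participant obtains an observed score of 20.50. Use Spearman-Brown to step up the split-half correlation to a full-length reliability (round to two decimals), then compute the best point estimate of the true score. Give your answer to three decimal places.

26.550

Spearman-Brown: ρ = 2r/(1 + r) = 2(0.60)/(1 + 0.60) = 1.200/1.60 = 0.7500 → 0.75
Regress the observed score toward the mean by the unreliability: T̂ = 0.75·20.50 + 0.25·44.7 = 15.3750 + 11.175 = 26.5500.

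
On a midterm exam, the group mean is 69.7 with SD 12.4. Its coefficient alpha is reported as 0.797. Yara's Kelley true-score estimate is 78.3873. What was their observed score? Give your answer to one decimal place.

80.6

T̂ = ρX + (1 − ρ)μ  ⇒  X = (T̂ − (1 − ρ)μ) / ρ
X = (78.3873 − 0.203 × 69.7) / 0.797 = (78.3873 − 14.1491) / 0.797 = 64.2382 / 0.797 = 80.600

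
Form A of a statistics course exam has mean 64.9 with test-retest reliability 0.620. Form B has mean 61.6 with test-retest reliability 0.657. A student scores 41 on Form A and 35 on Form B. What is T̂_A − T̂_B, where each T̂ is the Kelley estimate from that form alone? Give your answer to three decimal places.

5.958

T̂_A = 0.620(41) + 0.380(64.9) = 50.08200
T̂_B = 0.657(35) + 0.343(61.6) = 44.12380
T̂_A − T̂_B = 5.95820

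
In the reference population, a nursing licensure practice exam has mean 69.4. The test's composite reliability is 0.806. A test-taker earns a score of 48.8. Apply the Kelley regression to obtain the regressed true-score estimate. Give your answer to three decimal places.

Kelley's formula gives T̂ = 0.806·48.8 + 0.194·69.4 = 39.3328 + 13.4636 = 52.7964.

52.796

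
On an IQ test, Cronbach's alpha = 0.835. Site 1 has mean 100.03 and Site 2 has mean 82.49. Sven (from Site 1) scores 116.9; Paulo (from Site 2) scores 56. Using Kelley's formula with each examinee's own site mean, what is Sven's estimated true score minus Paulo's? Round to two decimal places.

T̂_Sven = 0.835(116.9) + 0.165(100.03) = 114.1165
T̂_Paulo = 0.835(56) + 0.165(82.49) = 60.3709
Difference = 114.1165 − 60.3709 = 53.7456

53.75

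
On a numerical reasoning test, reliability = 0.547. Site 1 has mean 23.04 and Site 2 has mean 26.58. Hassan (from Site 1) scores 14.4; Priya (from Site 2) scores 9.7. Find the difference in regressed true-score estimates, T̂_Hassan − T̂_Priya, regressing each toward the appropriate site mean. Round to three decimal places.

0.967

T̂_Hassan = 0.547(14.4) + 0.453(23.04) = 18.31392
T̂_Priya = 0.547(9.7) + 0.453(26.58) = 17.34664
Difference = 18.31392 − 17.34664 = 0.96728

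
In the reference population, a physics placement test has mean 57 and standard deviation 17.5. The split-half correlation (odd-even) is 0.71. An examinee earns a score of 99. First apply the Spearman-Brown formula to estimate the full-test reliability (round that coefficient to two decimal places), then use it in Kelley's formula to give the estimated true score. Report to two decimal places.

91.86

Spearman-Brown: ρ = 2r/(1 + r) = 2(0.71)/(1 + 0.71) = 1.420/1.71 = 0.8304 → 0.83
T̂ = ρX + (1 − ρ)μ
  = 0.83 × 99 + 0.17 × 57
  = 82.17 + 9.69
  = 91.860
  ≈ 91.86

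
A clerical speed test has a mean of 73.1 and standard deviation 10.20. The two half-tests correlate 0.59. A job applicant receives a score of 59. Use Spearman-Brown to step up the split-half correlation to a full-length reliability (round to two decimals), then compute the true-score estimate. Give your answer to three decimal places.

Spearman-Brown: ρ = 2r/(1 + r) = 2(0.59)/(1 + 0.59) = 1.180/1.59 = 0.7421 → 0.74
Regress the observed score toward the mean by the unreliability: T̂ = 0.74·59 + 0.26·73.1 = 43.66 + 19.006 = 62.6660.

62.666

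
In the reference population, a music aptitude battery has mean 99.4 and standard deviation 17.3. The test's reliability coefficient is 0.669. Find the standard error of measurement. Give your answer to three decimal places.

9.953

SEM = SD · √(1 − ρ) = 17.3 × √0.331 = 17.3 × 0.5753 = 9.9531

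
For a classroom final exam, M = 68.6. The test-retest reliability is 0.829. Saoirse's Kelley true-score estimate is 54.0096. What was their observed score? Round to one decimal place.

51.0

T̂ = ρX + (1 − ρ)μ  ⇒  X = (T̂ − (1 − ρ)μ) / ρ
X = (54.0096 − 0.171 × 68.6) / 0.829 = (54.0096 − 11.7306) / 0.829 = 42.2790 / 0.829 = 51.000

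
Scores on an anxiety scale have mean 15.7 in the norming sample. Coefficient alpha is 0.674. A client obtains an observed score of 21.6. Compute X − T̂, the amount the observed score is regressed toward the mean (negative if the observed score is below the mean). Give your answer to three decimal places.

T̂ = 0.674(21.6) + 0.326(15.7) = 14.5584 + 5.1182 = 19.67660 → 19.6766
X − T̂ = 21.6 − 19.6766 = 1.9234 → 1.923

1.923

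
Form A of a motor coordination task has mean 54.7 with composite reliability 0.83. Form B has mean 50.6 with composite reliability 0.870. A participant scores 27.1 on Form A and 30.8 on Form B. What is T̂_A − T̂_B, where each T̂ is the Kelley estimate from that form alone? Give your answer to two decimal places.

-1.58

T̂_A = 0.83(27.1) + 0.17(54.7) = 31.7920
T̂_B = 0.870(30.8) + 0.130(50.6) = 33.3740
T̂_A − T̂_B = -1.5820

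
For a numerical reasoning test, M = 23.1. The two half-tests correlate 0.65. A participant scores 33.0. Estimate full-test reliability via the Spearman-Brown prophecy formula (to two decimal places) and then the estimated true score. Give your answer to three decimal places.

Spearman-Brown: ρ = 2r/(1 + r) = 2(0.65)/(1 + 0.65) = 1.300/1.65 = 0.7879 → 0.79
Kelley's formula gives T̂ = 0.79·33.0 + 0.21·23.1 = 26.070 + 4.851 = 30.9210.

30.921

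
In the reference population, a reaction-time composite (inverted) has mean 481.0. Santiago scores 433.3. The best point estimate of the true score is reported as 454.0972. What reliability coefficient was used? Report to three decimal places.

0.564

T̂ = ρX + (1 − ρ)μ  ⇒  T̂ − μ = ρ(X − μ)
ρ = (T̂ − μ)/(X − μ) = (454.0972 − 481.0) / (433.3 − 481.0) = -26.9028 / -47.7 = 0.56400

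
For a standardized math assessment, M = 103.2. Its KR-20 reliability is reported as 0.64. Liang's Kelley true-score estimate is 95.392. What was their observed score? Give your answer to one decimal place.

T̂ = ρX + (1 − ρ)μ  ⇒  X = (T̂ − (1 − ρ)μ) / ρ
X = (95.392 − 0.36 × 103.2) / 0.64 = (95.392 − 37.152) / 0.64 = 58.240 / 0.64 = 91.000

91.0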